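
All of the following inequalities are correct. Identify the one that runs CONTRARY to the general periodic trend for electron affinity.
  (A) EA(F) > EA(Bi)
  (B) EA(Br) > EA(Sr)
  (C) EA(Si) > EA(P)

(C)

The general trend: electron affinity increases across a period and decreases down a group.
(A) F (period 2, group 17) vs Bi (period 6, group 15): the stated order agrees with the simple trend.
(B) Br (period 4, group 17) vs Sr (period 5, group 2): the stated order agrees with the simple trend.
(C) Si (period 3, group 14) vs P (period 3, group 15): the stated order contradicts the simple trend.
The exception is (C): adding an electron to P's half-filled 3p³ is unfavourable, so Si (3p²) has the more exothermic EA.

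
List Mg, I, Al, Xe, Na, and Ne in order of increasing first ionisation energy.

Ne is in period 2, group 18; Na is in period 3, group 1; Mg is in period 3, group 2; Al is in period 3, group 13; I is in period 5, group 17; Xe is in period 5, group 18.
First ionization energy rises across a period (greater Z_eff holds electrons more tightly) and falls down a group (valence electrons are farther from the nucleus).
Here both period and group differ, so the two effects have to be weighed against each other.
Al > Na: both are in period 3; the period trend gives Al the larger value.
Mg > Al: this pair runs against the simple trend — see the exception note.
I > Mg: the two effects oppose for this pair; the across-period effect wins (1008 vs 738 kJ/mol).
Xe > I: both are in period 5; the period trend gives Xe the larger value.
Ne > Xe: they share group 18; the group trend gives Ne the larger value.
Note the exception: Mg has a higher first ionization energy than Al, contrary to the simple trend — Al's single 3p electron is easier to remove than one from Mg's filled 3s².
Tabulated first ionization energy (kJ/mol): Ne 2081, Na 496, Mg 738, Al 578, I 1008, Xe 1170.
So from lowest to highest: Na < Al < Mg < I < Xe < Ne.

Na, Al, Mg, I, Xe, Ne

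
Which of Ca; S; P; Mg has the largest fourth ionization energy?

Mg

The fourth ionization energy removes an electron from the +3 ion. For each element: Ca³⁺ is already 1 electron into the core; S³⁺ still has 3 valence electrons; P³⁺ still has 2 valence electrons; Mg³⁺ is already 1 electron into the core.
Core electrons are held far more tightly than valence electrons, so Ca and Mg top the IE_4 order.
Valence configurations: S³⁺ [Ne]3s²3p¹, P³⁺ [Ne]3s².
S³⁺ loses a lone 3p electron whereas P³⁺ must break into a filled 3s² pair, so IE_4(P) > IE_4(S) even though S has the higher nuclear charge.
Approximate IE_4 values (kJ/mol): Ca 6491, S 4556, P 4964, Mg 10543.
So the fourth ionization energies run S < P < Ca < Mg.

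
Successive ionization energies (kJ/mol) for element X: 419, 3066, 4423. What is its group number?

Group 1

Look for the largest jump between consecutive ionization energies: IE2/IE1 ≈ 7.3, far larger than any earlier ratio.
That jump marks the point where a core electron is being removed. So the atom has 1 valence electron.
A main-group element with 1 valence electron is in group 1.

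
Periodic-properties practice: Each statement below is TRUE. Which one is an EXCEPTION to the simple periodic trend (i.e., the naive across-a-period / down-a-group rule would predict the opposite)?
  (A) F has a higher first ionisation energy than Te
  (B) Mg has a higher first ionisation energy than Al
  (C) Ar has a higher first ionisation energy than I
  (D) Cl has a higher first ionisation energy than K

The general trend: first ionisation energy increases across a period and decreases down a group.
(A) F (period 2, group 17) vs Te (period 5, group 16): the stated order agrees with the simple trend.
(B) Mg (period 3, group 2) vs Al (period 3, group 13): the stated order contradicts the simple trend.
(C) Ar (period 3, group 18) vs I (period 5, group 17): the stated order agrees with the simple trend.
(D) Cl (period 3, group 17) vs K (period 4, group 1): the stated order agrees with the simple trend.
The exception is (B): Al's single 3p electron is easier to remove than one from Mg's filled 3s².

(B)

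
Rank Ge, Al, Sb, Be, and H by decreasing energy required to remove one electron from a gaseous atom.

H, Be, Sb, Ge, Al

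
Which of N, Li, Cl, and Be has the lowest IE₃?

The third ionization energy removes an electron from the +2 ion. For each element: N²⁺ still has 3 valence electrons; Li²⁺ is already 1 electron into the core; Cl²⁺ still has 5 valence electrons; Be²⁺ is the bare [He] core.
Core electrons are held far more tightly than valence electrons, so Li and Be top the IE_3 order.
Valence configurations: N²⁺ [He]2s²2p¹, Cl²⁺ [Ne]3s²3p³.
Approximate IE_3 values (kJ/mol): N 4578, Li 11815, Cl 3822, Be 14849.
Overall IE_3 order: Cl < N < Li < Be.

Cl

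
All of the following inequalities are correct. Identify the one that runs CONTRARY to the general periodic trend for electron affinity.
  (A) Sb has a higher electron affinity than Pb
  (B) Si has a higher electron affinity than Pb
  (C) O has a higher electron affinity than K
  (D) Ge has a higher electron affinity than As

The general trend: electron affinity increases across a period and decreases down a group.
(A) Sb (period 5, group 15) vs Pb (period 6, group 14): the stated order agrees with the simple trend.
(B) Si (period 3, group 14) vs Pb (period 6, group 14): the stated order agrees with the simple trend.
(C) O (period 2, group 16) vs K (period 4, group 1): the stated order agrees with the simple trend.
(D) Ge (period 4, group 14) vs As (period 4, group 15): the stated order contradicts the simple trend.
The exception is (D): adding an electron to As's half-filled 4p³ is unfavourable, so Ge (4p²) has the more exothermic EA.

(D)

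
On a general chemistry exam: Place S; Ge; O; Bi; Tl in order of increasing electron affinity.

Tl < Bi < Ge < O < S

EA tends to increase across a period and decrease down a group, though the pattern is less regular than for IE or radius.
Here both period and group differ, so the two effects have to be weighed against each other.
Bi > Tl: Bi lies to the right of Tl in period 6, so the across-period effect alone puts Bi higher.
Ge > Bi: the two effects oppose for this pair; the down-group effect wins (119 vs 91 kJ/mol).
O > Ge: both effects reinforce here, so O is clearly the higher of the two.
S > O: this pair runs against the simple trend — see the exception note.
Note the exception: S has a higher electron affinity than O, contrary to the simple trend — the compact 2p subshell of O repels the added electron more than S's larger 3p does.
For reference (kJ/mol): O 141, S 200, Ge 119, Tl 19, Bi 91.
So from lowest to highest: Tl < Bi < Ge < O < S.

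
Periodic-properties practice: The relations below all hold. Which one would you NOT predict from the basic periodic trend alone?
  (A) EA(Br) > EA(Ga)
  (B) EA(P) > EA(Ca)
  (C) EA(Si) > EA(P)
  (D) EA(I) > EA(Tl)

(C)

The general trend: electron affinity increases across a period and decreases down a group.
(A) Br (period 4, group 17) vs Ga (period 4, group 13): the stated order agrees with the simple trend.
(B) P (period 3, group 15) vs Ca (period 4, group 2): the stated order agrees with the simple trend.
(C) Si (period 3, group 14) vs P (period 3, group 15): the stated order contradicts the simple trend.
(D) I (period 5, group 17) vs Tl (period 6, group 13): the stated order agrees with the simple trend.
The exception is (C): adding an electron to P's half-filled 3p³ is unfavourable, so Si (3p²) has the more exothermic EA.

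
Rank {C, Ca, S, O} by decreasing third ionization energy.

O > Ca > C > S

The third ionization energy removes an electron from the +2 ion. For each element: C²⁺ still has 2 valence electrons; Ca²⁺ is the bare [Ar] core; S²⁺ still has 4 valence electrons; O²⁺ still has 4 valence electrons.
Usually core removal costs more than valence removal, but here the competition is close: a tightly held n=2 valence electron can cost more to remove than an n=3 core electron, so the actual values have to decide it.
Valence configurations: C²⁺ [He]2s², S²⁺ [Ne]3s²3p², O²⁺ [He]2s²2p².
The numbers (kJ/mol): C 4620, Ca 4912, S 3357, O 5300.
Hence IE_3: S < C < Ca < O.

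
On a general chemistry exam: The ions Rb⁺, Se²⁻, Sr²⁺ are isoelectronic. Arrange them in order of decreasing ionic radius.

All of these have 36 electrons, so size is governed by nuclear charge alone: the more protons, the stronger the pull on the same electron cloud, and the smaller the ion.
Nuclear charges: Sr²⁺ (Z=38), Rb⁺ (Z=37), Se²⁻ (Z=34).
Largest to smallest: Se²⁻ > Rb⁺ > Sr²⁺.

Se²⁻ > Rb⁺ > Sr²⁺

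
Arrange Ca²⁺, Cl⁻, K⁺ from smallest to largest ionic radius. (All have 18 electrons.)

All of these have 18 electrons, so size is governed by nuclear charge alone: the more protons, the stronger the pull on the same electron cloud, and the smaller the ion.
Nuclear charges: Ca²⁺ (Z=20), K⁺ (Z=19), Cl⁻ (Z=17).
Smallest to largest: Ca²⁺ < K⁺ < Cl⁻.

Ca²⁺, K⁺, Cl⁻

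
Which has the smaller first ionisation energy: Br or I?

I

Removing the outermost electron gets harder across a period and easier down a group.
All are in group 17, so first ionization energy increases up the group.
So I has the smaller first ionisation energy (I < Br).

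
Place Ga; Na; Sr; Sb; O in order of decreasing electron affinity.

O > Sb > Na > Ga > Sr

O is in period 2, group 16; Na is in period 3, group 1; Ga is in period 4, group 13; Sr is in period 5, group 2; Sb is in period 5, group 15.
EA tends to increase across a period and decrease down a group, though the pattern is less regular than for IE or radius.
Here both period and group differ, so the two effects have to be weighed against each other.
Ga > Sr: relative to Sr, both the across-period and down-group shifts push Ga's electron affinity up.
Na > Ga: period and group pull opposite ways; the down-group shift dominates (53 vs 29 kJ/mol).
Sb > Na: the two effects oppose for this pair; the across-period effect wins (103 vs 53 kJ/mol).
O > Sb: both effects reinforce here, so O is clearly the higher of the two.
Approximate values (kJ/mol): O 141, Na 53, Ga 29, Sr 5, Sb 103.
So from highest to lowest: O > Sb > Na > Ga > Sr.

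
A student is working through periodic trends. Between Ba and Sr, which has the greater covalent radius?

Ba

Sr is in period 5, group 2; Ba is in period 6, group 2.
Radius decreases left→right (rising Z_eff, same n) and increases top→bottom (higher n).
All are in group 2, so atomic radius increases down the group.
So Ba has the greater covalent radius (Ba > Sr).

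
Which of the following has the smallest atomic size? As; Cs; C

C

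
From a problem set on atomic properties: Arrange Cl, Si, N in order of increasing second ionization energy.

Si < Cl < N

After 1 electron has been removed, what remains? Cl⁺ still has 6 valence electrons; Si⁺ still has 3 valence electrons; N⁺ still has 4 valence electrons.
All are still removing valence electrons, so compare the +1 ions as you would atoms: IE_2 generally rises across a period (higher Z_eff) and falls down a group (larger shell), subject to the usual subshell exceptions.
Valence configurations: Cl⁺ [Ne]3s²3p⁴, Si⁺ [Ne]3s²3p¹, N⁺ [He]2s²2p².
Tabulated IE_2 (kJ/mol): Cl 2298, Si 1577, N 2856.
Hence IE_2: Si < Cl < N.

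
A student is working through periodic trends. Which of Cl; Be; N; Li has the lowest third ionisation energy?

Cl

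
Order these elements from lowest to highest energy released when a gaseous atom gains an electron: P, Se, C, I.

C is in period 2, group 14; P is in period 3, group 15; Se is in period 4, group 16; I is in period 5, group 17.
Atoms with high Z_eff and room in the valence shell (especially the halogens) have the most exothermic electron affinities.
A diagonal step moves right (one effect) and down (the opposite effect) at once.
C > P: the two effects oppose for this pair; the down-group effect wins (122 vs 72 kJ/mol).
Se > C: the two effects oppose for this pair; the across-period effect wins (195 vs 122 kJ/mol).
I > Se: period and group pull opposite ways; the across-period shift dominates (295 vs 195 kJ/mol).
Tabulated electron affinity (kJ/mol): C 122, P 72, Se 195, I 295.
So from lowest to highest: P < C < Se < I.

P < C < Se < I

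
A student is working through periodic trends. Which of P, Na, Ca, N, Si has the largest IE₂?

The second ionization energy removes an electron from the +1 ion. For each element: P⁺ still has 4 valence electrons; Na⁺ is the bare [Ne] core; Ca⁺ still has 1 valence electron; N⁺ still has 4 valence electrons; Si⁺ still has 3 valence electrons.
Pulling an electron out of a noble-gas core costs far more than removing a remaining valence electron, so Na sits at the high end of IE_2.
Valence configurations: P⁺ [Ne]3s²3p², Ca⁺ [Ar]4s¹, N⁺ [He]2s²2p², Si⁺ [Ne]3s²3p¹.
Approximate IE_2 values (kJ/mol): P 1907, Na 4562, Ca 1145, N 2856, Si 1577.
So the second ionization energies run Ca < Si < P < N < Na.

Na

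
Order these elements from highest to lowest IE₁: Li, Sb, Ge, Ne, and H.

H is in period 1, group 1; Li is in period 2, group 1; Ne is in period 2, group 18; Ge is in period 4, group 14; Sb is in period 5, group 15.
First ionization energy rises across a period (greater Z_eff holds electrons more tightly) and falls down a group (valence electrons are farther from the nucleus).
Neither a single period nor a single group — weigh both effects.
Ge > Li: period and group pull opposite ways; the across-period shift dominates (762 vs 520 kJ/mol).
Sb > Ge: period and group pull opposite ways; the across-period shift dominates (831 vs 762 kJ/mol).
H > Sb: period and group pull opposite ways; the down-group shift dominates (1312 vs 831 kJ/mol).
Ne > H: period and group pull opposite ways; the across-period shift dominates (2081 vs 1312 kJ/mol).
Approximate values (kJ/mol): H 1312, Li 520, Ne 2081, Ge 762, Sb 831.
So from highest to lowest: Ne > H > Sb > Ge > Li.

Ne > H > Sb > Ge > Li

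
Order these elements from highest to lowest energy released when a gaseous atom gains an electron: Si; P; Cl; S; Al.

Cl > S > Si > P > Al

Al is in period 3, group 13; Si is in period 3, group 14; P is in period 3, group 15; S is in period 3, group 16; Cl is in period 3, group 17.
Atoms with high Z_eff and room in the valence shell (especially the halogens) have the most exothermic electron affinities.
All lie in period 3; the across-period trend (electron affinity increases left to right) applies, with the exception below.
Note the exception: Si has a higher electron affinity than P, contrary to the simple trend — adding an electron to P's half-filled 3p³ is unfavourable, so Si (3p²) has the more exothermic EA.
Tabulated electron affinity (kJ/mol): Al 42, Si 134, P 72, S 200, Cl 349.
So from highest to lowest: Cl > S > Si > P > Al.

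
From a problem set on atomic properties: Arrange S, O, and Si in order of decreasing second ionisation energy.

O > S > Si

The second ionization energy removes an electron from the +1 ion. For each element: S⁺ still has 5 valence electrons; O⁺ still has 5 valence electrons; Si⁺ still has 3 valence electrons.
All are still removing valence electrons, so compare the +1 ions as you would atoms: IE_2 generally rises across a period (higher Z_eff) and falls down a group (larger shell), subject to the usual subshell exceptions.
Valence configurations: S⁺ [Ne]3s²3p³, O⁺ [He]2s²2p³, Si⁺ [Ne]3s²3p¹.
The numbers (kJ/mol): S 2252, O 3388, Si 1577.
So the second ionization energies run Si < S < O.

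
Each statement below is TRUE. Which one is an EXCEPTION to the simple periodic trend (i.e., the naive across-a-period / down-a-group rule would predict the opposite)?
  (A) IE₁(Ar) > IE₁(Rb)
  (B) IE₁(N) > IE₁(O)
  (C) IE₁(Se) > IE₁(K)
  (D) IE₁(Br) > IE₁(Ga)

(B)

The general trend: first ionization energy increases across a period and decreases down a group.
(A) Ar (period 3, group 18) vs Rb (period 5, group 1): the stated order agrees with the simple trend.
(B) N (period 2, group 15) vs O (period 2, group 16): the stated order contradicts the simple trend.
(C) Se (period 4, group 16) vs K (period 4, group 1): the stated order agrees with the simple trend.
(D) Br (period 4, group 17) vs Ga (period 4, group 13): the stated order agrees with the simple trend.
The exception is (B): pairing an electron in O's 2p⁴ costs repulsion energy, so O ionizes more easily than half-filled N (2p³).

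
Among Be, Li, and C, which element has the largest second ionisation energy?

Li

After 1 electron has been removed, what remains? Be⁺ still has 1 valence electron; Li⁺ is the bare [He] core; C⁺ still has 3 valence electrons.
Pulling an electron out of a noble-gas core costs far more than removing a remaining valence electron, so Li sits at the high end of IE_2.
Valence configurations: Be⁺ [He]2s¹, C⁺ [He]2s²2p¹.
Tabulated IE_2 (kJ/mol): Be 1757, Li 7298, C 2353.
So the second ionization energies run Be < C < Li.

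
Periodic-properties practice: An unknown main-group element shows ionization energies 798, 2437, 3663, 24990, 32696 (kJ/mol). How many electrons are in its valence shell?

3

Look for the largest jump between consecutive ionization energies: IE4/IE3 ≈ 6.8, far larger than any earlier ratio.
That jump marks the point where a core electron is being removed. So the atom has 3 valence electrons.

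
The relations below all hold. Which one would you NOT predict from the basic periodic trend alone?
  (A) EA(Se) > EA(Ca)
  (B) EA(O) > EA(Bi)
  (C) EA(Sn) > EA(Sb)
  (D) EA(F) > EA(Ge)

(C)

The general trend: electron affinity increases across a period and decreases down a group.
(A) Se (period 4, group 16) vs Ca (period 4, group 2): the stated order agrees with the simple trend.
(B) O (period 2, group 16) vs Bi (period 6, group 15): the stated order agrees with the simple trend.
(C) Sn (period 5, group 14) vs Sb (period 5, group 15): the stated order contradicts the simple trend.
(D) F (period 2, group 17) vs Ge (period 4, group 14): the stated order agrees with the simple trend.
The exception is (C): adding an electron to Sb's half-filled 5p³ is unfavourable, so Sn has the more exothermic EA.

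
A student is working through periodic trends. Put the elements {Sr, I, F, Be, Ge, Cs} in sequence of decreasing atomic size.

Be is in period 2, group 2; F is in period 2, group 17; Ge is in period 4, group 14; Sr is in period 5, group 2; I is in period 5, group 17; Cs is in period 6, group 1.
Across a period the added protons contract the valence shell; down a group each new principal shell makes the atom larger.
These span different periods and groups, so the two trends combine.
Be > F: Be lies to the left of F in period 2, so the across-period effect alone puts Be larger.
Ge > Be: the two effects oppose for this pair; the down-group effect wins (121 vs 102 pm).
I > Ge: the two effects oppose for this pair; the down-group effect wins (133 vs 121 pm).
Sr > I: Sr lies to the left of I in period 5, so the across-period effect alone puts Sr larger.
Cs > Sr: relative to Sr, both the across-period and down-group shifts push Cs's atomic radius up.
Approximate values (pm): Be 102, F 64, Ge 121, Sr 185, I 133, Cs 232.
So from largest to smallest: Cs > Sr > I > Ge > Be > F.

Cs, Sr, I, Ge, Be, F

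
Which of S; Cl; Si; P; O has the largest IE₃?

The third ionization energy removes an electron from the +2 ion. For each element: S²⁺ still has 4 valence electrons; Cl²⁺ still has 5 valence electrons; Si²⁺ still has 2 valence electrons; P²⁺ still has 3 valence electrons; O²⁺ still has 4 valence electrons.
All are still removing valence electrons, so compare the +2 ions as you would atoms: IE_3 generally rises across a period (higher Z_eff) and falls down a group (larger shell), subject to the usual subshell exceptions.
Valence configurations: S²⁺ [Ne]3s²3p², Cl²⁺ [Ne]3s²3p³, Si²⁺ [Ne]3s², P²⁺ [Ne]3s²3p¹, O²⁺ [He]2s²2p².
P²⁺ loses a lone 3p electron whereas Si²⁺ must break into a filled 3s² pair, so IE_3(Si) > IE_3(P) even though P has the higher nuclear charge.
The numbers (kJ/mol): S 3357, Cl 3822, Si 3232, P 2914, O 5300.
Overall IE_3 order: P < Si < S < Cl < O.

O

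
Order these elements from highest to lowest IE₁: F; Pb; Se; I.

F is in period 2, group 17; Se is in period 4, group 16; I is in period 5, group 17; Pb is in period 6, group 14.
IE₁ increases left→right with effective nuclear charge and decreases top→bottom as the valence shell moves farther out.
These span different periods and groups, so the two trends combine.
Se > Pb: relative to Pb, both the across-period and down-group shifts push Se's first ionization energy up.
I > Se: the two effects oppose for this pair; the across-period effect wins (1008 vs 941 kJ/mol).
F > I: F sits above I in group 17, so the down-group effect alone puts F higher.
Approximate values (kJ/mol): F 1681, Se 941, I 1008, Pb 716.
So from highest to lowest: F > I > Se > Pb.

F, I, Se, Pb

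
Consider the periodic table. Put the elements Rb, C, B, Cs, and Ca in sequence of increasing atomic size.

C < B < Ca < Rb < Cs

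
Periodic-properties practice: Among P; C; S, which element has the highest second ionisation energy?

IE_2 is the cost of taking one more electron from the +1 cation: P⁺ still has 4 valence electrons; C⁺ still has 3 valence electrons; S⁺ still has 5 valence electrons.
All are still removing valence electrons, so compare the +1 ions as you would atoms: IE_2 generally rises across a period (higher Z_eff) and falls down a group (larger shell), subject to the usual subshell exceptions.
Valence configurations: P⁺ [Ne]3s²3p², C⁺ [He]2s²2p¹, S⁺ [Ne]3s²3p³.
The numbers (kJ/mol): P 1907, C 2353, S 2252.
So the second ionization energies run P < S < C.

C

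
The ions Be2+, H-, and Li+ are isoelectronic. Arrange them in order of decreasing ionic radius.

H- > Li+ > Be2+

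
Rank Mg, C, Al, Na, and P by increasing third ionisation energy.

Al < P < C < Na < Mg

The third ionization energy removes an electron from the +2 ion. For each element: Mg²⁺ is the bare [Ne] core; C²⁺ still has 2 valence electrons; Al²⁺ still has 1 valence electron; Na²⁺ is already 1 electron into the core; P²⁺ still has 3 valence electrons.
Breaking into a closed-shell core is much more expensive than removing a leftover valence electron — Na and Mg have the largest IE_3 here.
Valence configurations: C²⁺ [He]2s², Al²⁺ [Ne]3s¹, P²⁺ [Ne]3s²3p¹.
Tabulated IE_3 (kJ/mol): Mg 7733, C 4620, Al 2745, Na 6910, P 2914.
Hence IE_3: Al < P < C < Na < Mg.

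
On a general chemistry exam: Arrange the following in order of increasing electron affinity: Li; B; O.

B < Li < O

Li is in period 2, group 1; B is in period 2, group 13; O is in period 2, group 16.
Atoms with high Z_eff and room in the valence shell (especially the halogens) have the most exothermic electron affinities.
All lie in period 2; the across-period trend (electron affinity increases left to right) applies, with the exception below.
Note the exception: Li has a higher electron affinity than B, contrary to the simple trend — B's ns²np¹ configuration gives only a small electron affinity — the sparsely filled np subshell binds an added electron weakly.
Approximate values (kJ/mol): Li 60, B 27, O 141.
So from lowest to highest: B < Li < O.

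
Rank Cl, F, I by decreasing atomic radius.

I > Cl > F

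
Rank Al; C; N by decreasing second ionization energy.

Consider each +1 ion: Al⁺ still has 2 valence electrons; C⁺ still has 3 valence electrons; N⁺ still has 4 valence electrons.
All are still removing valence electrons, so compare the +1 ions as you would atoms: IE_2 generally rises across a period (higher Z_eff) and falls down a group (larger shell), subject to the usual subshell exceptions.
Valence configurations: Al⁺ [Ne]3s², C⁺ [He]2s²2p¹, N⁺ [He]2s²2p².
Tabulated IE_2 (kJ/mol): Al 1817, C 2353, N 2856.
Putting it together, IE_2: Al < C < N.

N > C > Al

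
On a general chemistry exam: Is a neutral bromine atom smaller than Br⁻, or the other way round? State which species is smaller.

Br

Forming Br⁻ adds 1 electron to Br. More electron–electron repulsion in the same shell, with unchanged nuclear charge, lets the cloud expand.
An anion is larger than its parent atom: Br⁻ > Br.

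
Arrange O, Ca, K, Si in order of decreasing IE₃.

The third ionization energy removes an electron from the +2 ion. For each element: O²⁺ still has 4 valence electrons; Ca²⁺ is the bare [Ar] core; K²⁺ is already 1 electron into the core; Si²⁺ still has 2 valence electrons.
Usually core removal costs more than valence removal, but here the competition is close: a tightly held n=2 valence electron can cost more to remove than an n=3 core electron, so the actual values have to decide it.
Valence configurations: O²⁺ [He]2s²2p², Si²⁺ [Ne]3s².
Tabulated IE_3 (kJ/mol): O 5300, Ca 4912, K 4420, Si 3232.
Overall IE_3 order: Si < K < Ca < O.

O, Ca, K, Si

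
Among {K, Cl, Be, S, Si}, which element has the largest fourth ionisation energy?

Be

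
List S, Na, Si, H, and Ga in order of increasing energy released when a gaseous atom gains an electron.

Ga, Na, H, Si, S

EA tends to increase across a period and decrease down a group, though the pattern is less regular than for IE or radius.
Here both period and group differ, so the two effects have to be weighed against each other.
Na > Ga: period and group pull opposite ways; the down-group shift dominates (53 vs 29 kJ/mol).
H > Na: they share group 1; the group trend gives H the larger value.
Si > H: period and group pull opposite ways; the across-period shift dominates (134 vs 73 kJ/mol).
S > Si: S lies to the right of Si in period 3, so the across-period effect alone puts S higher.
Tabulated electron affinity (kJ/mol): H 73, Na 53, Si 134, S 200, Ga 29.
So from lowest to highest: Ga < Na < H < Si < S.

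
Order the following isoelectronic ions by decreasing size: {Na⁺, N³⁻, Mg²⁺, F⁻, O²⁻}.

All of these have 10 electrons, so size is governed by nuclear charge alone: the more protons, the stronger the pull on the same electron cloud, and the smaller the ion.
Nuclear charges: Mg²⁺ (Z=12), Na⁺ (Z=11), F⁻ (Z=9), O²⁻ (Z=8), N³⁻ (Z=7).
Largest to smallest: N³⁻ > O²⁻ > F⁻ > Na⁺ > Mg²⁺.

N³⁻ > O²⁻ > F⁻ > Na⁺ > Mg²⁺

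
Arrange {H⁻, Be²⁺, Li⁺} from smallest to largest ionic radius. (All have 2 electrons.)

Be²⁺ < Li⁺ < H⁻

All of these have 2 electrons, so size is governed by nuclear charge alone: the more protons, the stronger the pull on the same electron cloud, and the smaller the ion.
Nuclear charges: Be²⁺ (Z=4), Li⁺ (Z=3), H⁻ (Z=1).
Smallest to largest: Be²⁺ < Li⁺ < H⁻.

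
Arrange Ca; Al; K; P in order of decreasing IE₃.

The third ionization energy removes an electron from the +2 ion. For each element: Ca²⁺ is the bare [Ar] core; Al²⁺ still has 1 valence electron; K²⁺ is already 1 electron into the core; P²⁺ still has 3 valence electrons.
Pulling an electron out of a noble-gas core costs far more than removing a remaining valence electron, so K and Ca sit at the high end of IE_3.
Valence configurations: Al²⁺ [Ne]3s¹, P²⁺ [Ne]3s²3p¹.
Approximate IE_3 values (kJ/mol): Ca 4912, Al 2745, K 4420, P 2914.
Putting it together, IE_3: Al < P < K < Ca.

Ca, K, P, Al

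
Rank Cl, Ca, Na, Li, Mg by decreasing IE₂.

Li, Na, Cl, Mg, Ca

The second ionization energy removes an electron from the +1 ion. For each element: Cl⁺ still has 6 valence electrons; Ca⁺ still has 1 valence electron; Na⁺ is the bare [Ne] core; Li⁺ is the bare [He] core; Mg⁺ still has 1 valence electron.
Breaking into a closed-shell core is much more expensive than removing a leftover valence electron — Na and Li have the largest IE_2 here.
Valence configurations: Cl⁺ [Ne]3s²3p⁴, Ca⁺ [Ar]4s¹, Mg⁺ [Ne]3s¹.
The numbers (kJ/mol): Cl 2298, Ca 1145, Na 4562, Li 7298, Mg 1451.
So the second ionization energies run Ca < Mg < Cl < Na < Li.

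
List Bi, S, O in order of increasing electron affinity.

Electron affinity generally becomes more exothermic across a period toward the halogens and less exothermic down a group.
These span different periods and groups, so the two trends combine.
O > Bi: relative to Bi, both the across-period and down-group shifts push O's electron affinity up.
S > O: this pair runs against the simple trend — see the exception note.
Note the exception: S has a higher electron affinity than O, contrary to the simple trend — the compact 2p subshell of O repels the added electron more than S's larger 3p does.
For reference (kJ/mol): O 141, S 200, Bi 91.
So from lowest to highest: Bi < O < S.

Bi < O < S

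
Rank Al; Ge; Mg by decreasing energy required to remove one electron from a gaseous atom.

Mg is in period 3, group 2; Al is in period 3, group 13; Ge is in period 4, group 14.
IE₁ increases left→right with effective nuclear charge and decreases top→bottom as the valence shell moves farther out.
Neither a single period nor a single group — weigh both effects.
Mg > Al: this pair runs against the simple trend — see the exception note.
Ge > Mg: the two effects oppose for this pair; the across-period effect wins (762 vs 738 kJ/mol).
Note the exception: Mg has a higher first ionization energy than Al, contrary to the simple trend — Al's single 3p electron is easier to remove than one from Mg's filled 3s².
For reference (kJ/mol): Mg 738, Al 578, Ge 762.
So from highest to lowest: Ge > Mg > Al.

Ge, Mg, Al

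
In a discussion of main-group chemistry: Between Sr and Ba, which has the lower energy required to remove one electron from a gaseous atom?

Ba

Removing the outermost electron gets harder across a period and easier down a group.
All are in group 2, so first ionization energy increases up the group.
So Ba has the lower energy required to remove one electron from a gaseous atom (Ba < Sr).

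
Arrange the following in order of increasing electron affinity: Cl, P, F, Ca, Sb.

Ca < P < Sb < F < Cl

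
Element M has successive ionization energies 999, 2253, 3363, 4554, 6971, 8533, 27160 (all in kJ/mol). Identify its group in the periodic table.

Look for the largest jump between consecutive ionization energies: IE7/IE6 ≈ 3.2, far larger than any earlier ratio.
That jump marks the point where a core electron is being removed. So the atom has 6 valence electrons.
A main-group element with 6 valence electrons is in group 16.

Group 16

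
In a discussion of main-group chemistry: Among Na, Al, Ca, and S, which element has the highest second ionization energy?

Na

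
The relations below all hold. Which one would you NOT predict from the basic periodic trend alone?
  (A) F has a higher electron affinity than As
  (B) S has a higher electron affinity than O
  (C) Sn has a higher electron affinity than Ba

The general trend: electron affinity increases across a period and decreases down a group.
(A) F (period 2, group 17) vs As (period 4, group 15): the stated order agrees with the simple trend.
(B) S (period 3, group 16) vs O (period 2, group 16): the stated order contradicts the simple trend.
(C) Sn (period 5, group 14) vs Ba (period 6, group 2): the stated order agrees with the simple trend.
The exception is (B): the compact 2p subshell of O repels the added electron more than S's larger 3p does.

(B)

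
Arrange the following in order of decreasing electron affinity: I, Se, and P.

I, Se, P

P is in period 3, group 15; Se is in period 4, group 16; I is in period 5, group 17.
Atoms with high Z_eff and room in the valence shell (especially the halogens) have the most exothermic electron affinities.
A diagonal step moves right (one effect) and down (the opposite effect) at once.
Se > P: period and group pull opposite ways; the across-period shift dominates (195 vs 72 kJ/mol).
I > Se: the two effects oppose for this pair; the across-period effect wins (295 vs 195 kJ/mol).
Tabulated electron affinity (kJ/mol): P 72, Se 195, I 295.
So from highest to lowest: I > Se > P.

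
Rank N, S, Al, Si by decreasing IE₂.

N > S > Al > Si

The second ionization energy removes an electron from the +1 ion. For each element: N⁺ still has 4 valence electrons; S⁺ still has 5 valence electrons; Al⁺ still has 2 valence electrons; Si⁺ still has 3 valence electrons.
All are still removing valence electrons, so compare the +1 ions as you would atoms: IE_2 generally rises across a period (higher Z_eff) and falls down a group (larger shell), subject to the usual subshell exceptions.
Valence configurations: N⁺ [He]2s²2p², S⁺ [Ne]3s²3p³, Al⁺ [Ne]3s², Si⁺ [Ne]3s²3p¹.
Si⁺ loses a lone 3p electron whereas Al⁺ must break into a filled 3s² pair, so IE_2(Al) > IE_2(Si) even though Si has the higher nuclear charge.
Tabulated IE_2 (kJ/mol): N 2856, S 2252, Al 1817, Si 1577.
Putting it together, IE_2: Si < Al < S < N.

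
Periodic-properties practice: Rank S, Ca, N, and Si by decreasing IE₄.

The fourth ionization energy removes an electron from the +3 ion. For each element: S³⁺ still has 3 valence electrons; Ca³⁺ is already 1 electron into the core; N³⁺ still has 2 valence electrons; Si³⁺ still has 1 valence electron.
Usually core removal costs more than valence removal, but here the competition is close: a tightly held n=2 valence electron can cost more to remove than an n=3 core electron, so the actual values have to decide it.
Valence configurations: S³⁺ [Ne]3s²3p¹, N³⁺ [He]2s², Si³⁺ [Ne]3s¹.
Tabulated IE_4 (kJ/mol): S 4556, Ca 6491, N 7475, Si 4356.
So the fourth ionization energies run Si < S < Ca < N.

N > Ca > S > Si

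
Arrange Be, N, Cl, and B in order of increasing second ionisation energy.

Be, Cl, B, N

IE_2 is the cost of taking one more electron from the +1 cation: Be⁺ still has 1 valence electron; N⁺ still has 4 valence electrons; Cl⁺ still has 6 valence electrons; B⁺ still has 2 valence electrons.
All are still removing valence electrons, so compare the +1 ions as you would atoms: IE_2 generally rises across a period (higher Z_eff) and falls down a group (larger shell), subject to the usual subshell exceptions.
Valence configurations: Be⁺ [He]2s¹, N⁺ [He]2s²2p², Cl⁺ [Ne]3s²3p⁴, B⁺ [He]2s².
Approximate IE_2 values (kJ/mol): Be 1757, N 2856, Cl 2298, B 2427.
Hence IE_2: Be < Cl < B < N.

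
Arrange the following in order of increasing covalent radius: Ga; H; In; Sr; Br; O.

H < O < Br < Ga < In < Sr

H is in period 1, group 1; O is in period 2, group 16; Ga is in period 4, group 13; Br is in period 4, group 17; Sr is in period 5, group 2; In is in period 5, group 13.
Atomic radius shrinks across a period as nuclear charge pulls the same shell inward, and grows down a group as new shells are added.
Here both period and group differ, so the two effects have to be weighed against each other.
O > H: the two effects oppose for this pair; the down-group effect wins (63 vs 32 pm).
Br > O: the two effects oppose for this pair; the down-group effect wins (114 vs 63 pm).
Ga > Br: both are in period 4; the period trend gives Ga the larger value.
In > Ga: they share group 13; the group trend gives In the larger value.
Sr > In: Sr lies to the left of In in period 5, so the across-period effect alone puts Sr larger.
For reference (pm): H 32, O 63, Ga 124, Br 114, Sr 185, In 142.
So from smallest to largest: H < O < Br < Ga < In < Sr.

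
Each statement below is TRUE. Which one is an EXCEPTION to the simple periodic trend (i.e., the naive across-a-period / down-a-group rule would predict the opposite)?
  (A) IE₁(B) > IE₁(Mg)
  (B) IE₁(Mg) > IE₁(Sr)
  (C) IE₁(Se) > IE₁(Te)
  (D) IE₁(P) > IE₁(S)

(D)

The general trend: IE₁ increases across a period and decreases down a group.
(A) B (period 2, group 13) vs Mg (period 3, group 2): the stated order agrees with the simple trend.
(B) Mg (period 3, group 2) vs Sr (period 5, group 2): the stated order agrees with the simple trend.
(C) Se (period 4, group 16) vs Te (period 5, group 16): the stated order agrees with the simple trend.
(D) P (period 3, group 15) vs S (period 3, group 16): the stated order contradicts the simple trend.
The exception is (D): S (3p⁴) ionizes more easily than half-filled P (3p³) because the paired 3p electron in S is pushed out by e⁻–e⁻ repulsion.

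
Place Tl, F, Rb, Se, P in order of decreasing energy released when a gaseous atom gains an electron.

F > Se > P > Rb > Tl

F is in period 2, group 17; P is in period 3, group 15; Se is in period 4, group 16; Rb is in period 5, group 1; Tl is in period 6, group 13.
EA tends to increase across a period and decrease down a group, though the pattern is less regular than for IE or radius.
These span different periods and groups, so the two trends combine.
Rb > Tl: period and group pull opposite ways; the down-group shift dominates (47 vs 19 kJ/mol).
P > Rb: both effects reinforce here, so P is clearly the higher of the two.
Se > P: period and group pull opposite ways; the across-period shift dominates (195 vs 72 kJ/mol).
F > Se: relative to Se, both the across-period and down-group shifts push F's electron affinity up.
For reference (kJ/mol): F 328, P 72, Se 195, Rb 47, Tl 19.
So from highest to lowest: F > Se > P > Rb > Tl.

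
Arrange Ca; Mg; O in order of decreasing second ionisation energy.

After 1 electron has been removed, what remains? Ca⁺ still has 1 valence electron; Mg⁺ still has 1 valence electron; O⁺ still has 5 valence electrons.
All are still removing valence electrons, so compare the +1 ions as you would atoms: IE_2 generally rises across a period (higher Z_eff) and falls down a group (larger shell), subject to the usual subshell exceptions.
Valence configurations: Ca⁺ [Ar]4s¹, Mg⁺ [Ne]3s¹, O⁺ [He]2s²2p³.
Tabulated IE_2 (kJ/mol): Ca 1145, Mg 1451, O 3388.
Putting it together, IE_2: Ca < Mg < O.

O > Mg > Ca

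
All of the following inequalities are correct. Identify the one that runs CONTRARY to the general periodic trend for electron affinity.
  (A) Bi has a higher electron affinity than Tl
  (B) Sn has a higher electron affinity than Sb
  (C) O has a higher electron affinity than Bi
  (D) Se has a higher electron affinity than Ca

(B)

The general trend: electron affinity increases across a period and decreases down a group.
(A) Bi (period 6, group 15) vs Tl (period 6, group 13): the stated order agrees with the simple trend.
(B) Sn (period 5, group 14) vs Sb (period 5, group 15): the stated order contradicts the simple trend.
(C) O (period 2, group 16) vs Bi (period 6, group 15): the stated order agrees with the simple trend.
(D) Se (period 4, group 16) vs Ca (period 4, group 2): the stated order agrees with the simple trend.
The exception is (B): adding an electron to Sb's half-filled 5p³ is unfavourable, so Sn has the more exothermic EA.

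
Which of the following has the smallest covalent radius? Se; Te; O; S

O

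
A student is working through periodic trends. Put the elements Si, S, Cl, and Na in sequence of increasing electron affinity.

Na < Si < S < Cl

Na is in period 3, group 1; Si is in period 3, group 14; S is in period 3, group 16; Cl is in period 3, group 17.
EA tends to increase across a period and decrease down a group, though the pattern is less regular than for IE or radius.
All lie in period 3, so electron affinity increases left to right.
So from lowest to highest: Na < Si < S < Cl.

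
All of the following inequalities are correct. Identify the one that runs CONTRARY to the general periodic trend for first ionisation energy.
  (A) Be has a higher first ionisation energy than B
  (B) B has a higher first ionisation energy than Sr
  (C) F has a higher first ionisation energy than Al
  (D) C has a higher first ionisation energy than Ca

The general trend: first ionisation energy increases across a period and decreases down a group.
(A) Be (period 2, group 2) vs B (period 2, group 13): the stated order contradicts the simple trend.
(B) B (period 2, group 13) vs Sr (period 5, group 2): the stated order agrees with the simple trend.
(C) F (period 2, group 17) vs Al (period 3, group 13): the stated order agrees with the simple trend.
(D) C (period 2, group 14) vs Ca (period 4, group 2): the stated order agrees with the simple trend.
The exception is (A): removing B's lone 2p electron is easier than breaking Be's filled 2s².

(A)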